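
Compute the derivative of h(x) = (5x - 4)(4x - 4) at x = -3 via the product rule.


Let u(x) = 5x - 4 and v(x) = 4x - 4
u'(x) = 5
v'(x) = 4
Product rule: h'(x) = u'(x)*v(x) + u(x)*v'(x)
= 5 * (4x - 4) + (5x - 4) * 4
At x = -3:
u(-3) = 5 * (-3) - 4 = -19
v(-3) = 4 * (-3) - 4 = -16
h'(-3) = 5 * (-16) + (-19) * 4
= -80 - 76
= -156

-156


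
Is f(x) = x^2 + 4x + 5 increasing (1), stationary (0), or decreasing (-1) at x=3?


Compute f'(x) to determine behavior:
f'(x) = 2x + 4
f'(3) = 2 * 3 + 4
= 6 + 4
= 10
Since f'(3) > 0, the function is increasing (1)

1


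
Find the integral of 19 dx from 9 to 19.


The integral of a constant k over [a, b] equals k * (b - a).
integral from 9 to 19 of 19 dx
= 19 * (19 - 9)
= 19 * 10
= 190

190


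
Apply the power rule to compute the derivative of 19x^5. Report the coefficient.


We apply the power rule: d/dx [ax^n] = a*n * x^(n-1)
d/dx [19x^5]
= 19 * 5 * x^(5-1)
= 95x^4
The coefficient is 95

95


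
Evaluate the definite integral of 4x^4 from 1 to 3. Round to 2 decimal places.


Find the antiderivative of 4x^4:
F(x) = 4/5 * x^5
Apply the Fundamental Theorem of Calculus:
F(3) - F(1)
= 4/5 * 3^5 - 4/5 * 1^5
= 4/5 * (243 - 1)
= 4/5 * 242
= 968/5 = 193.60

193.60


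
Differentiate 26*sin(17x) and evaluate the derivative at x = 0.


Apply the chain rule to differentiate 26*sin(17x):
d/dx [26*sin(17x)]
= 26 * cos(17x) * d/dx(17x)
= 26 * 17 * cos(17x)
= 442 * cos(17x)
Evaluate at x = 0:
= 442 * cos(0)
= 442 * 1
= 442

442


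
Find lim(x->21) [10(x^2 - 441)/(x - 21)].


Direct substitution gives 0/0, so we factor the numerator.
Factor: 10(x^2 - 441) = 10 * (x - 21)(x + 21)
Cancel the common factor (x - 21):
10(x^2 - 441)/(x - 21) = 10 * (x + 21)
Now substitute x = 21:
= 10 * (21 + 21) = 420

420


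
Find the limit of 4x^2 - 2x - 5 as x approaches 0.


Since polynomials are continuous, we use direct substitution.
lim(x->0) of 4x^2 - 2x - 5
= 4 * 0^2 - 2 * 0 - 5
= 0 + 0 - 5
= -5

-5


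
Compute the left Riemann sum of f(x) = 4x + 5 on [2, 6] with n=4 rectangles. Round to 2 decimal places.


Left Riemann sum uses left endpoints of each subinterval.
Interval: [2, 6], n = 4
dx = (6 - 2) / 4 = 1
Left endpoints: [2, 3, 4, 5]
f values: [13, 17, 21, 25]
Sum = dx * (sum of f values)
= 1 * 76
= 76 = 76.00

76.00


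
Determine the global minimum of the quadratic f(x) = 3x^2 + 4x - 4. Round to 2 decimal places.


For a quadratic f(x) = ax^2 + bx + c with a > 0, the minimum is at the vertex.
Vertex x-coordinate: x = -b/(2a)
x = -(4) / (2 * 3)
x = -4/6 = -2/3
Substitute back to find the minimum value:
f(-2/3) = 3 * (-2/3)^2 + 4 * (-2/3) - 4
= 4/3 - 8/3 - 4
= -16/3 ≈ -5.33

-5.33


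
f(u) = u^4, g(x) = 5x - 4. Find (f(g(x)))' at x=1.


Using the chain rule: (f(g(x)))' = f'(g(x)) * g'(x)
First, find g(1):
g(1) = 5 * 1 - 4 = 1
Next, f'(u) = 4u^3
And g'(x) = 5
So f'(g(1)) * g'(1)
= 4 * 1^3 * 5
= 4 * 1 * 5
= 20

20


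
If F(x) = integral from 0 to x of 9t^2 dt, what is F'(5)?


By the Fundamental Theorem of Calculus (Part 1):
If F(x) = integral from 0 to x of f(t) dt, then F'(x) = f(x)
Here f(t) = 9t^2
So F'(x) = 9x^2
Evaluate at x = 5:
F'(5) = 9 * 5^2
= 9 * 25
= 225

225


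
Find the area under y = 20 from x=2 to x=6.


The area under a constant function y = 20 is a rectangle.
Width = 6 - 2 = 4
Height = 20
Area = width * height
= 4 * 20
= 80

80


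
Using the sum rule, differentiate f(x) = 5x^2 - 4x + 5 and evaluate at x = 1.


Differentiate term by term using power and sum rules:
f(x) = 5x^2 - 4x + 5
f'(x) = 10x - 4
Substitute x = 1:
f'(1) = 10 * 1 - 4
= 10 - 4
= 6

6


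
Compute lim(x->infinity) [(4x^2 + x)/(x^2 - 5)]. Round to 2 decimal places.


For limits at infinity with equal-degree polynomials,
we compare leading coefficients.
Numerator leading term: 4x^2
Denominator leading term: x^2
Divide both by x^2:
lim = (4 + 1/x) / (1 - 5/x^2)
As x -> infinity, the 1/x and 1/x^2 terms vanish:
= 4/1 = 4 = 4.00

4.00


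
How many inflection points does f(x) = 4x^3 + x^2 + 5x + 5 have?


Inflection points occur where f''(x) = 0 and concavity changes.
f(x) = 4x^3 + x^2 + 5x + 5
f'(x) = 12x^2 + 2x + 5
f''(x) = 24x + 2
Set f''(x) = 0:
24x + 2 = 0
x = -2 / 24 = -1/12
Since f''(x) is linear (degree 1), it changes sign at this point.
Therefore there is exactly 1 inflection point.

1


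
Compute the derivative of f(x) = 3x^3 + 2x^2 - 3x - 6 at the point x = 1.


Differentiate f(x) = 3x^3 + 2x^2 - 3x - 6 term by term:
f'(x) = 9x^2 + 4x - 3
Substitute x = 1:
f'(1) = 9 * 1^2 + 4 * 1 - 3
= 9 + 4 - 3
= 10

10


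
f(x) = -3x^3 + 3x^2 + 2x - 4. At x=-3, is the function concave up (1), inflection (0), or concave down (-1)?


Concavity is determined by the sign of f''(x).
f(x) = -3x^3 + 3x^2 + 2x - 4
f'(x) = -9x^2 + 6x + 2
f''(x) = -18x + 6
f''(-3) = -18 * (-3) + 6
= 54 + 6
= 60
Since f''(-3) > 0, the function is concave up (1)

1


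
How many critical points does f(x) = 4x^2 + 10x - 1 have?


Find where f'(x) = 0:
f'(x) = 8x + 10
Set f'(x) = 0:
8x + 10 = 0
x = -10 / 8 = -5/4
This is a linear equation in x, so there is exactly one solution.
Number of critical points: 1

1


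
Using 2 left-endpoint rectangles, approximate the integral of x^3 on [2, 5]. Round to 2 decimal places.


Left Riemann sum uses left endpoints of each subinterval.
Interval: [2, 5], n = 2
dx = (5 - 2) / 2 = 3/2
Left endpoints: [2, 7/2]
f values: [8, 343/8]
Sum = dx * (sum of f values)
= 3/2 * 407/8
= 1221/16 ≈ 76.31

76.31


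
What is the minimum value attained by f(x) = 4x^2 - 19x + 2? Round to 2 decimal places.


For a quadratic f(x) = ax^2 + bx + c with a > 0, the minimum is at the vertex.
Vertex x-coordinate: x = -b/(2a)
x = -(-19) / (2 * 4)
x = 19/8
Substitute back to find the minimum value:
f(19/8) = 4 * (19/8)^2 - 19 * (19/8) + 2
= 361/16 - 361/8 + 2
= -329/16 ≈ -20.56

-20.56


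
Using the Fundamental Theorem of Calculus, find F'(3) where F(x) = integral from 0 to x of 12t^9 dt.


By the Fundamental Theorem of Calculus (Part 1):
If F(x) = integral from 0 to x of f(t) dt, then F'(x) = f(x)
Here f(t) = 12t^9
So F'(x) = 12x^9
Evaluate at x = 3:
F'(3) = 12 * 3^9
= 12 * 19683
= 236196

236196


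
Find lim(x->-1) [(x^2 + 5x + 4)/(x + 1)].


Direct substitution gives 0/0, so we factor the numerator.
Factor: (x^2 + 5x + 4) = (x + 1)(x + 4)
Cancel the common factor (x + 1):
(x^2 + 5x + 4)/(x + 1) = (x + 4)
Now substitute x = -1:
= (-1) - (-4) = 3

3


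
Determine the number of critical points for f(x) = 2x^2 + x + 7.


Find where f'(x) = 0:
f'(x) = 4x + 1
Set f'(x) = 0:
4x + 1 = 0
x = -1 / 4 = -1/4
This is a linear equation in x, so there is exactly one solution.
Number of critical points: 1

1


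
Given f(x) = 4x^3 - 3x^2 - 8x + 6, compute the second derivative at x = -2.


First derivative:
f'(x) = 12x^2 - 6x - 8
Second derivative:
f''(x) = 24x - 6
Substitute x = -2:
f''(-2) = 24 * (-2) - 6
= -48 - 6
= -54

-54


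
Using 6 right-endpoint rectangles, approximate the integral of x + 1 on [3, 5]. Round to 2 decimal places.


Right Riemann sum uses right endpoints of each subinterval.
Interval: [3, 5], n = 6
dx = (5 - 3) / 6 = 1/3
Right endpoints: [10/3, 11/3, 4, 13/3, 14/3, 5]
f values: [13/3, 14/3, 5, 16/3, 17/3, 6]
Sum = dx * (sum of f values)
= 1/3 * 31
= 31/3 ≈ 10.33

10.33


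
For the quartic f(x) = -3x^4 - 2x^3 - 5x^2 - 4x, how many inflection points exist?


Inflection points occur where f''(x) = 0 and concavity changes.
f(x) = -3x^4 - 2x^3 - 5x^2 - 4x
f'(x) = -12x^3 - 6x^2 - 10x - 4
f''(x) = -36x^2 - 12x - 10
This is a quadratic in x. Use the discriminant to count real roots.
Discriminant = (-12)^2 - 4 * (-36) * (-10)
= 144 - 1440
= -1296
Since discriminant < 0, f''(x) = 0 has no real solutions.
Number of inflection points: 0

0


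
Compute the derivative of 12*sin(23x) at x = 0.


Apply the chain rule to differentiate 12*sin(23x):
d/dx [12*sin(23x)]
= 12 * cos(23x) * d/dx(23x)
= 12 * 23 * cos(23x)
= 276 * cos(23x)
Evaluate at x = 0:
= 276 * cos(0)
= 276 * 1
= 276

276


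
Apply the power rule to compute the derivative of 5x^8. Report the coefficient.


We apply the power rule: d/dx [ax^n] = a*n * x^(n-1)
d/dx [5x^8]
= 5 * 8 * x^(8-1)
= 40x^7
The coefficient is 40

40


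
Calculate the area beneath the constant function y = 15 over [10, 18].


The area under a constant function y = 15 is a rectangle.
Width = 18 - 10 = 8
Height = 15
Area = width * height
= 8 * 15
= 120

120


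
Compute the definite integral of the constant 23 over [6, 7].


The integral of a constant k over [a, b] equals k * (b - a).
integral from 6 to 7 of 23 dx
= 23 * (7 - 6)
= 23 * 1
= 23

23


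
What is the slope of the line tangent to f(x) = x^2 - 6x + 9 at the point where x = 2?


The slope of the tangent line equals f'(x) at the point.
f(x) = x^2 - 6x + 9
f'(x) = 2x - 6
At x = 2:
f'(2) = 2 * 2 - 6
= 4 - 6
= -2

-2


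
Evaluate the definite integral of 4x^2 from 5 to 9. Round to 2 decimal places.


Find the antiderivative of 4x^2:
F(x) = 4/3 * x^3
Apply the Fundamental Theorem of Calculus:
F(9) - F(5)
= 4/3 * 9^3 - 4/3 * 5^3
= 4/3 * (729 - 125)
= 4/3 * 604
= 2416/3 ≈ 805.33

805.33


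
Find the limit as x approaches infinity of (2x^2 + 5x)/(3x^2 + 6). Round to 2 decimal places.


For limits at infinity with equal-degree polynomials,
we compare leading coefficients.
Numerator leading term: 2x^2
Denominator leading term: 3x^2
Divide both by x^2:
lim = (2 + 5/x) / (3 + 6/x^2)
As x -> infinity, the 1/x and 1/x^2 terms vanish:
= 2/3 ≈ 0.67

0.67


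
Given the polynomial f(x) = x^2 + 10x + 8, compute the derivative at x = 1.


Differentiate term by term using power and sum rules:
f(x) = x^2 + 10x + 8
f'(x) = 2x + 10
Substitute x = 1:
f'(1) = 2 * 1 + 10
= 2 + 10
= 12

12


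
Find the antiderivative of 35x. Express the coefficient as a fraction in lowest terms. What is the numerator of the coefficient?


Apply the power rule for integration:
integral of ax^n dx = a/(n+1) * x^(n+1) + C
integral of 35x dx
= 35/2 * x^2 + C
The coefficient in lowest terms is 35/2, and its numerator is 35

35


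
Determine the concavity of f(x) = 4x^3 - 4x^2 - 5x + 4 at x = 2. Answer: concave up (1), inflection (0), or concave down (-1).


Concavity is determined by the sign of f''(x).
f(x) = 4x^3 - 4x^2 - 5x + 4
f'(x) = 12x^2 - 8x - 5
f''(x) = 24x - 8
f''(2) = 24 * 2 - 8
= 48 - 8
= 40
Since f''(2) > 0, the function is concave up (1)

1


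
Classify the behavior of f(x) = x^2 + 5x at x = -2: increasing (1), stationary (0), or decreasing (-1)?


Compute f'(x) to determine behavior:
f'(x) = 2x + 5
f'(-2) = 2 * (-2) + 5
= -4 + 5
= 1
Since f'(-2) > 0, the function is increasing (1)

1


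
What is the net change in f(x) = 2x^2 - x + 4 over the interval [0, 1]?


Net change = f(b) - f(a)
f(x) = 2x^2 - x + 4
Compute f(1):
f(1) = 2 * 1^2 - 1 * 1 + 4
= 2 - 1 + 4
= 5
Compute f(0):
f(0) = 2 * 0^2 - 1 * 0 + 4
= 0 + 0 + 4
= 4
Net change = 5 - 4 = 1

1


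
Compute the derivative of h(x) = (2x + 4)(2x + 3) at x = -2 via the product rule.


Let u(x) = 2x + 4 and v(x) = 2x + 3
u'(x) = 2
v'(x) = 2
Product rule: h'(x) = u'(x)*v(x) + u(x)*v'(x)
= 2 * (2x + 3) + (2x + 4) * 2
At x = -2:
u(-2) = 2 * (-2) + 4 = 0
v(-2) = 2 * (-2) + 3 = -1
h'(-2) = 2 * (-1) + 0 * 2
= -2 + 0
= -2

-2


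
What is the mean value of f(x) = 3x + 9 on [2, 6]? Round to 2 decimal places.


Average value = 1/(b-a) * integral from a to b of f(x) dx
First compute the integral of 3x + 9:
F(x) = (3/2)x^2 + 9x
F(6) = 3/2 * 36 + 9 * 6 = 108
F(2) = 3/2 * 4 + 9 * 2 = 24
Integral = 108 - 24 = 84
Average = 84 / (6 - 2) = 84 / 4
= 21 = 21.00

21.00


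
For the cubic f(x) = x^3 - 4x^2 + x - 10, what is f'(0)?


Differentiate f(x) = x^3 - 4x^2 + x - 10 term by term:
f'(x) = 3x^2 - 8x + 1
Substitute x = 0:
f'(0) = 3 * 0^2 - 8 * 0 + 1
= 0 + 0 + 1
= 1

1


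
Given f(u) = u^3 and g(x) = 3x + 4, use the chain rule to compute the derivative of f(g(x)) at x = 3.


Using the chain rule: (f(g(x)))' = f'(g(x)) * g'(x)
First, find g(3):
g(3) = 3 * 3 + 4 = 13
Next, f'(u) = 3u^2
And g'(x) = 3
So f'(g(3)) * g'(3)
= 3 * 13^2 * 3
= 3 * 169 * 3
= 1521

1521


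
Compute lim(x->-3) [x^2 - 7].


Since polynomials are continuous, we use direct substitution.
lim(x->-3) of x^2 - 7
= 1 * (-3)^2 + 0 * (-3) - 7
= 9 + 0 - 7
= 2

2


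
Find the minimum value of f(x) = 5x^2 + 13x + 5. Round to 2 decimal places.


For a quadratic f(x) = ax^2 + bx + c with a > 0, the minimum is at the vertex.
Vertex x-coordinate: x = -b/(2a)
x = -(13) / (2 * 5)
x = -13/10
Substitute back to find the minimum value:
f(-13/10) = 5 * (-13/10)^2 + 13 * (-13/10) + 5
= 169/20 - 169/10 + 5
= -69/20 = -3.45

-3.45


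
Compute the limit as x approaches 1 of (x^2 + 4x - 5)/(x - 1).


Direct substitution gives 0/0, so we factor the numerator.
Factor: (x^2 + 4x - 5) = (x - 1)(x + 5)
Cancel the common factor (x - 1):
(x^2 + 4x - 5)/(x - 1) = (x + 5)
Now substitute x = 1:
= (1) - (-5) = 6

6


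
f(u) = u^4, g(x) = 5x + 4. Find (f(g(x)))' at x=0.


Using the chain rule: (f(g(x)))' = f'(g(x)) * g'(x)
First, find g(0):
g(0) = 5 * 0 + 4 = 4
Next, f'(u) = 4u^3
And g'(x) = 5
So f'(g(0)) * g'(0)
= 4 * 4^3 * 5
= 4 * 64 * 5
= 1280

1280


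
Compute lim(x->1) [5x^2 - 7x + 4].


Since polynomials are continuous, we use direct substitution.
lim(x->1) of 5x^2 - 7x + 4
= 5 * 1^2 - 7 * 1 + 4
= 5 - 7 + 4
= 2

2


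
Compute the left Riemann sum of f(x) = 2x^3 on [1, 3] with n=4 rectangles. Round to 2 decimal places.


Left Riemann sum uses left endpoints of each subinterval.
Interval: [1, 3], n = 4
dx = (3 - 1) / 4 = 1/2
Left endpoints: [1, 3/2, 2, 5/2]
f values: [2, 27/4, 16, 125/4]
Sum = dx * (sum of f values)
= 1/2 * 56
= 28 = 28.00

28.00


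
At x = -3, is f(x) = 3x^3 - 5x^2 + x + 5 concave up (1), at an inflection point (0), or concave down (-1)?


Concavity is determined by the sign of f''(x).
f(x) = 3x^3 - 5x^2 + x + 5
f'(x) = 9x^2 - 10x + 1
f''(x) = 18x - 10
f''(-3) = 18 * (-3) - 10
= -54 - 10
= -64
Since f''(-3) < 0, the function is concave down (-1)

-1


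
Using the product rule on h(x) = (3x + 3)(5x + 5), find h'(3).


Let u(x) = 3x + 3 and v(x) = 5x + 5
u'(x) = 3
v'(x) = 5
Product rule: h'(x) = u'(x)*v(x) + u(x)*v'(x)
= 3 * (5x + 5) + (3x + 3) * 5
At x = 3:
u(3) = 3 * 3 + 3 = 12
v(3) = 5 * 3 + 5 = 20
h'(3) = 3 * 20 + 12 * 5
= 60 + 60
= 120

120


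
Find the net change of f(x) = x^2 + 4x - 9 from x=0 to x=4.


Net change = f(b) - f(a)
f(x) = x^2 + 4x - 9
Compute f(4):
f(4) = 1 * 4^2 + 4 * 4 - 9
= 16 + 16 - 9
= 23
Compute f(0):
f(0) = 1 * 0^2 + 4 * 0 - 9
= 0 + 0 - 9
= -9
Net change = 23 - (-9) = 32

32


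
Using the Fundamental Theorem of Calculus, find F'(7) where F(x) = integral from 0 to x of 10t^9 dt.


By the Fundamental Theorem of Calculus (Part 1):
If F(x) = integral from 0 to x of f(t) dt, then F'(x) = f(x)
Here f(t) = 10t^9
So F'(x) = 10x^9
Evaluate at x = 7:
F'(7) = 10 * 7^9
= 10 * 40353607
= 403536070

403536070


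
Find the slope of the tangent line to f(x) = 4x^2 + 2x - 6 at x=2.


The slope of the tangent line equals f'(x) at the point.
f(x) = 4x^2 + 2x - 6
f'(x) = 8x + 2
At x = 2:
f'(2) = 8 * 2 + 2
= 16 + 2
= 18

18


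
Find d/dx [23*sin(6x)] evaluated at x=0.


Apply the chain rule to differentiate 23*sin(6x):
d/dx [23*sin(6x)]
= 23 * cos(6x) * d/dx(6x)
= 23 * 6 * cos(6x)
= 138 * cos(6x)
Evaluate at x = 0:
= 138 * cos(0)
= 138 * 1
= 138

138


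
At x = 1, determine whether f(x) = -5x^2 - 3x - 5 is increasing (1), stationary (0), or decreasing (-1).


Compute f'(x) to determine behavior:
f'(x) = -10x - 3
f'(1) = -10 * 1 - 3
= -10 - 3
= -13
Since f'(1) < 0, the function is decreasing (-1)

-1


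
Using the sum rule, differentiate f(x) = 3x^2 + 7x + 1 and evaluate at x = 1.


Differentiate term by term using power and sum rules:
f(x) = 3x^2 + 7x + 1
f'(x) = 6x + 7
Substitute x = 1:
f'(1) = 6 * 1 + 7
= 6 + 7
= 13

13


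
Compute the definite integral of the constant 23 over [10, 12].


The integral of a constant k over [a, b] equals k * (b - a).
integral from 10 to 12 of 23 dx
= 23 * (12 - 10)
= 23 * 2
= 46

46


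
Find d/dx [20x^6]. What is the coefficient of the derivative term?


We apply the power rule: d/dx [ax^n] = a*n * x^(n-1)
d/dx [20x^6]
= 20 * 6 * x^(6-1)
= 120x^5
The coefficient is 120

120


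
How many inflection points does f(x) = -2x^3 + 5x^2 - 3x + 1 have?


Inflection points occur where f''(x) = 0 and concavity changes.
f(x) = -2x^3 + 5x^2 - 3x + 1
f'(x) = -6x^2 + 10x - 3
f''(x) = -12x + 10
Set f''(x) = 0:
-12x + 10 = 0
x = -10 / (-12) = 5/6
Since f''(x) is linear (degree 1), it changes sign at this point.
Therefore there is exactly 1 inflection point.

1


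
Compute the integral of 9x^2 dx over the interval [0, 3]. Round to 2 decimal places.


Find the antiderivative of 9x^2:
F(x) = 9/3 * x^3
Apply the Fundamental Theorem of Calculus:
F(3) - F(0)
= 9/3 * 3^3 - 9/3 * 0^3
= 9/3 * (27 - 0)
= 9/3 * 27
= 81 = 81.00

81.00


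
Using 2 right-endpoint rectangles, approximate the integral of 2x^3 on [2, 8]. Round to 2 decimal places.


Right Riemann sum uses right endpoints of each subinterval.
Interval: [2, 8], n = 2
dx = (8 - 2) / 2 = 3
Right endpoints: [5, 8]
f values: [250, 1024]
Sum = dx * (sum of f values)
= 3 * 1274
= 3822 = 3822.00

3822.00


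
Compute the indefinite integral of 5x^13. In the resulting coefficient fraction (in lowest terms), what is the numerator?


Apply the power rule for integration:
integral of ax^n dx = a/(n+1) * x^(n+1) + C
integral of 5x^13 dx
= 5/14 * x^14 + C
The coefficient in lowest terms is 5/14, and its numerator is 5

5


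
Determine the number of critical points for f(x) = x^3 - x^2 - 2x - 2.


Find where f'(x) = 0:
f(x) = x^3 - x^2 - 2x - 2
f'(x) = 3x^2 - 2x - 2
This is a quadratic in x. Use the discriminant to count real roots.
Discriminant = (-2)^2 - 4 * 3 * (-2)
= 4 - (-24)
= 28
Since discriminant > 0, f'(x) = 0 has 2 real solutions.
Number of critical points: 2

2


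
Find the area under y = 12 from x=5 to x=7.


The area under a constant function y = 12 is a rectangle.
Width = 7 - 5 = 2
Height = 12
Area = width * height
= 2 * 12
= 24

24


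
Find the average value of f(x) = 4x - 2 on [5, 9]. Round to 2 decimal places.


Average value = 1/(b-a) * integral from a to b of f(x) dx
First compute the integral of 4x - 2:
F(x) = 2x^2 - 2x
F(9) = 2 * 81 - 2 * 9 = 144
F(5) = 2 * 25 - 2 * 5 = 40
Integral = 144 - 40 = 104
Average = 104 / (9 - 5) = 104 / 4
= 26 = 26.00

26.00


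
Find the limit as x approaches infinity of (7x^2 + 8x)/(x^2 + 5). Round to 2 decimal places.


For limits at infinity with equal-degree polynomials,
we compare leading coefficients.
Numerator leading term: 7x^2
Denominator leading term: x^2
Divide both by x^2:
lim = (7 + 8/x) / (1 + 5/x^2)
As x -> infinity, the 1/x and 1/x^2 terms vanish:
= 7/1 = 7 = 7.00

7.00


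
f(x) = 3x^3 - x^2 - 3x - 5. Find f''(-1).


First derivative:
f'(x) = 9x^2 - 2x - 3
Second derivative:
f''(x) = 18x - 2
Substitute x = -1:
f''(-1) = 18 * (-1) - 2
= -18 - 2
= -20

-20


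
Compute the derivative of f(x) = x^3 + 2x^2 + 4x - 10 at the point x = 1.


Differentiate f(x) = x^3 + 2x^2 + 4x - 10 term by term:
f'(x) = 3x^2 + 4x + 4
Substitute x = 1:
f'(1) = 3 * 1^2 + 4 * 1 + 4
= 3 + 4 + 4
= 11

11


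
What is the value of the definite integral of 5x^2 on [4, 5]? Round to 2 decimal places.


Find the antiderivative of 5x^2:
F(x) = 5/3 * x^3
Apply the Fundamental Theorem of Calculus:
F(5) - F(4)
= 5/3 * 5^3 - 5/3 * 4^3
= 5/3 * (125 - 64)
= 5/3 * 61
= 305/3 ≈ 101.67

101.67


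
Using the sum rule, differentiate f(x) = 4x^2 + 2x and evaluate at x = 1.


Differentiate term by term using power and sum rules:
f(x) = 4x^2 + 2x
f'(x) = 8x + 2
Substitute x = 1:
f'(1) = 8 * 1 + 2
= 8 + 2
= 10

10


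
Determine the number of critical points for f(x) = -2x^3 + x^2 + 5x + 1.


Find where f'(x) = 0:
f(x) = -2x^3 + x^2 + 5x + 1
f'(x) = -6x^2 + 2x + 5
This is a quadratic in x. Use the discriminant to count real roots.
Discriminant = (2)^2 - 4 * (-6) * 5
= 4 - (-120)
= 124
Since discriminant > 0, f'(x) = 0 has 2 real solutions.
Number of critical points: 2

2


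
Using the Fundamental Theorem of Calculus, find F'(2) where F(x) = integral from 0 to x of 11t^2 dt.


By the Fundamental Theorem of Calculus (Part 1):
If F(x) = integral from 0 to x of f(t) dt, then F'(x) = f(x)
Here f(t) = 11t^2
So F'(x) = 11x^2
Evaluate at x = 2:
F'(2) = 11 * 2^2
= 11 * 4
= 44

44


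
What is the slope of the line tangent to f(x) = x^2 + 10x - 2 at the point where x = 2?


The slope of the tangent line equals f'(x) at the point.
f(x) = x^2 + 10x - 2
f'(x) = 2x + 10
At x = 2:
f'(2) = 2 * 2 + 10
= 4 + 10
= 14

14


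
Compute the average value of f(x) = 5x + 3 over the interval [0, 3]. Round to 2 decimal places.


Average value = 1/(b-a) * integral from a to b of f(x) dx
First compute the integral of 5x + 3:
F(x) = (5/2)x^2 + 3x
F(3) = 5/2 * 9 + 3 * 3 = 63/2
F(0) = 5/2 * 0 + 3 * 0 = 0
Integral = 63/2 - 0 = 63/2
Average = (63/2) / (3 - 0) = (63/2) / 3
= 21/2 = 10.50

10.50


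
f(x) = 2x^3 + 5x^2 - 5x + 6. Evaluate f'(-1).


Differentiate f(x) = 2x^3 + 5x^2 - 5x + 6 term by term:
f'(x) = 6x^2 + 10x - 5
Substitute x = -1:
f'(-1) = 6 * (-1)^2 + 10 * (-1) - 5
= 6 - 10 - 5
= -9

-9


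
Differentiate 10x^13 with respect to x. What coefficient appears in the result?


We apply the power rule: d/dx [ax^n] = a*n * x^(n-1)
d/dx [10x^13]
= 10 * 13 * x^(13-1)
= 130x^12
The coefficient is 130

130


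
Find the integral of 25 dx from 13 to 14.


The integral of a constant k over [a, b] equals k * (b - a).
integral from 13 to 14 of 25 dx
= 25 * (14 - 13)
= 25 * 1
= 25

25


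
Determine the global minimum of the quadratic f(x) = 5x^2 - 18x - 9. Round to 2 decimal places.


For a quadratic f(x) = ax^2 + bx + c with a > 0, the minimum is at the vertex.
Vertex x-coordinate: x = -b/(2a)
x = -(-18) / (2 * 5)
x = 18/10 = 9/5
Substitute back to find the minimum value:
f(9/5) = 5 * (9/5)^2 - 18 * (9/5) - 9
= 81/5 - 162/5 - 9
= -126/5 = -25.20

-25.20


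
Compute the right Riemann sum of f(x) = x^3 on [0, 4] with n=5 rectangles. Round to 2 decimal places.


Right Riemann sum uses right endpoints of each subinterval.
Interval: [0, 4], n = 5
dx = (4 - 0) / 5 = 4/5
Right endpoints: [4/5, 8/5, 12/5, 16/5, 4]
f values: [64/125, 512/125, 1728/125, 4096/125, 64]
Sum = dx * (sum of f values)
= 4/5 * 576/5
= 2304/25 = 92.16

92.16


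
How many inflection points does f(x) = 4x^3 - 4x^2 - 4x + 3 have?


Inflection points occur where f''(x) = 0 and concavity changes.
f(x) = 4x^3 - 4x^2 - 4x + 3
f'(x) = 12x^2 - 8x - 4
f''(x) = 24x - 8
Set f''(x) = 0:
24x - 8 = 0
x = 8 / 24 = 1/3
Since f''(x) is linear (degree 1), it changes sign at this point.
Therefore there is exactly 1 inflection point.

1


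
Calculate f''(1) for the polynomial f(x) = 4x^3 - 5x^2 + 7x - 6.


First derivative:
f'(x) = 12x^2 - 10x + 7
Second derivative:
f''(x) = 24x - 10
Substitute x = 1:
f''(1) = 24 * 1 - 10
= 24 - 10
= 14

14


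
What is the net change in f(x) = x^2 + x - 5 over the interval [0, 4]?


Net change = f(b) - f(a)
f(x) = x^2 + x - 5
Compute f(4):
f(4) = 1 * 4^2 + 1 * 4 - 5
= 16 + 4 - 5
= 15
Compute f(0):
f(0) = 1 * 0^2 + 1 * 0 - 5
= 0 + 0 - 5
= -5
Net change = 15 - (-5) = 20

20


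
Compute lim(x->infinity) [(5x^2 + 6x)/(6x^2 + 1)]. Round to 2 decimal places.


For limits at infinity with equal-degree polynomials,
we compare leading coefficients.
Numerator leading term: 5x^2
Denominator leading term: 6x^2
Divide both by x^2:
lim = (5 + 6/x) / (6 + 1/x^2)
As x -> infinity, the 1/x and 1/x^2 terms vanish:
= 5/6 ≈ 0.83

0.83


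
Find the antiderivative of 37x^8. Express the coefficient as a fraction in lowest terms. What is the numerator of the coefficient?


Apply the power rule for integration:
integral of ax^n dx = a/(n+1) * x^(n+1) + C
integral of 37x^8 dx
= 37/9 * x^9 + C
The coefficient in lowest terms is 37/9, and its numerator is 37

37


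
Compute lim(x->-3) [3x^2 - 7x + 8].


Since polynomials are continuous, we use direct substitution.
lim(x->-3) of 3x^2 - 7x + 8
= 3 * (-3)^2 - 7 * (-3) + 8
= 27 + 21 + 8
= 56

56


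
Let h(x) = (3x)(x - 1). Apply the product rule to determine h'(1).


Let u(x) = 3x and v(x) = x - 1
u'(x) = 3
v'(x) = 1
Product rule: h'(x) = u'(x)*v(x) + u(x)*v'(x)
= 3 * (x - 1) + (3x) * 1
At x = 1:
u(1) = 3 * 1 + 0 = 3
v(1) = 1 * 1 - 1 = 0
h'(1) = 3 * 0 + 3 * 1
= 0 + 3
= 3

3


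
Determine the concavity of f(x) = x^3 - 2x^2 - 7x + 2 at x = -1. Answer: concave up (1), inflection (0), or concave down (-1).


Concavity is determined by the sign of f''(x).
f(x) = x^3 - 2x^2 - 7x + 2
f'(x) = 3x^2 - 4x - 7
f''(x) = 6x - 4
f''(-1) = 6 * (-1) - 4
= -6 - 4
= -10
Since f''(-1) < 0, the function is concave down (-1)

-1


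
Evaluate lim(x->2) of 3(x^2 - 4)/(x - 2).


Direct substitution gives 0/0, so we factor the numerator.
Factor: 3(x^2 - 4) = 3 * (x - 2)(x + 2)
Cancel the common factor (x - 2):
3(x^2 - 4)/(x - 2) = 3 * (x + 2)
Now substitute x = 2:
= 3 * (2 + 2) = 12

12


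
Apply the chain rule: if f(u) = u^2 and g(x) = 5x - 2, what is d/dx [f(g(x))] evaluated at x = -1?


Using the chain rule: (f(g(x)))' = f'(g(x)) * g'(x)
First, find g(-1):
g(-1) = 5 * (-1) - 2 = -7
Next, f'(u) = 2u
And g'(x) = 5
So f'(g(-1)) * g'(-1)
= 2 * (-7) * 5
= -70

-70


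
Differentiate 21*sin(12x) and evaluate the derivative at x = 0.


Apply the chain rule to differentiate 21*sin(12x):
d/dx [21*sin(12x)]
= 21 * cos(12x) * d/dx(12x)
= 21 * 12 * cos(12x)
= 252 * cos(12x)
Evaluate at x = 0:
= 252 * cos(0)
= 252 * 1
= 252

252


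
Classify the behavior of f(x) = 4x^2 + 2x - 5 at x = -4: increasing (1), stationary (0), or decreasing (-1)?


Compute f'(x) to determine behavior:
f'(x) = 8x + 2
f'(-4) = 8 * (-4) + 2
= -32 + 2
= -30
Since f'(-4) < 0, the function is decreasing (-1)

-1


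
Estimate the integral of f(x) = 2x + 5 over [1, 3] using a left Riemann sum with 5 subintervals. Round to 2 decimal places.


Left Riemann sum uses left endpoints of each subinterval.
Interval: [1, 3], n = 5
dx = (3 - 1) / 5 = 2/5
Left endpoints: [1, 7/5, 9/5, 11/5, 13/5]
f values: [7, 39/5, 43/5, 47/5, 51/5]
Sum = dx * (sum of f values)
= 2/5 * 43
= 86/5 = 17.20

17.20


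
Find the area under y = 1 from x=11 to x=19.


The area under a constant function y = 1 is a rectangle.
Width = 19 - 11 = 8
Height = 1
Area = width * height
= 8 * 1
= 8

8


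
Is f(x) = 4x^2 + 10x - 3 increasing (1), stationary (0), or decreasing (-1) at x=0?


Compute f'(x) to determine behavior:
f'(x) = 8x + 10
f'(0) = 8 * 0 + 10
= 0 + 10
= 10
Since f'(0) > 0, the function is increasing (1)

1


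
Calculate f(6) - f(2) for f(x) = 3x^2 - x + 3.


Net change = f(b) - f(a)
f(x) = 3x^2 - x + 3
Compute f(6):
f(6) = 3 * 6^2 - 1 * 6 + 3
= 108 - 6 + 3
= 105
Compute f(2):
f(2) = 3 * 2^2 - 1 * 2 + 3
= 12 - 2 + 3
= 13
Net change = 105 - 13 = 92

92


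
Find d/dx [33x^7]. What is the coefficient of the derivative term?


We apply the power rule: d/dx [ax^n] = a*n * x^(n-1)
d/dx [33x^7]
= 33 * 7 * x^(7-1)
= 231x^6
The coefficient is 231

231


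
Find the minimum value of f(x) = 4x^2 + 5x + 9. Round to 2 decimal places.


For a quadratic f(x) = ax^2 + bx + c with a > 0, the minimum is at the vertex.
Vertex x-coordinate: x = -b/(2a)
x = -(5) / (2 * 4)
x = -5/8
Substitute back to find the minimum value:
f(-5/8) = 4 * (-5/8)^2 + 5 * (-5/8) + 9
= 25/16 - 25/8 + 9
= 119/16 ≈ 7.44

7.44


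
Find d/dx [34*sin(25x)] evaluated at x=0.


Apply the chain rule to differentiate 34*sin(25x):
d/dx [34*sin(25x)]
= 34 * cos(25x) * d/dx(25x)
= 34 * 25 * cos(25x)
= 850 * cos(25x)
Evaluate at x = 0:
= 850 * cos(0)
= 850 * 1
= 850

850


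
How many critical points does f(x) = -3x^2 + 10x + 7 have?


Find where f'(x) = 0:
f'(x) = -6x + 10
Set f'(x) = 0:
-6x + 10 = 0
x = -10 / (-6) = 5/3
This is a linear equation in x, so there is exactly one solution.
Number of critical points: 1

1


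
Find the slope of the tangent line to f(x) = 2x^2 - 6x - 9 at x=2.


The slope of the tangent line equals f'(x) at the point.
f(x) = 2x^2 - 6x - 9
f'(x) = 4x - 6
At x = 2:
f'(2) = 4 * 2 - 6
= 8 - 6
= 2

2


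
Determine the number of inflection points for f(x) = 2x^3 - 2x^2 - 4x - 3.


Inflection points occur where f''(x) = 0 and concavity changes.
f(x) = 2x^3 - 2x^2 - 4x - 3
f'(x) = 6x^2 - 4x - 4
f''(x) = 12x - 4
Set f''(x) = 0:
12x - 4 = 0
x = 4 / 12 = 1/3
Since f''(x) is linear (degree 1), it changes sign at this point.
Therefore there is exactly 1 inflection point.

1


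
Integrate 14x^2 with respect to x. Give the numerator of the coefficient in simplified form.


Apply the power rule for integration:
integral of ax^n dx = a/(n+1) * x^(n+1) + C
integral of 14x^2 dx
= 14/3 * x^3 + C
The coefficient in lowest terms is 14/3, and its numerator is 14

14


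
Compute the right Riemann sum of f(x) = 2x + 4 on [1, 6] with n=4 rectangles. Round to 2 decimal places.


Right Riemann sum uses right endpoints of each subinterval.
Interval: [1, 6], n = 4
dx = (6 - 1) / 4 = 5/4
Right endpoints: [9/4, 7/2, 19/4, 6]
f values: [17/2, 11, 27/2, 16]
Sum = dx * (sum of f values)
= 5/4 * 49
= 245/4 = 61.25

61.25


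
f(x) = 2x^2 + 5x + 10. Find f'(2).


Differentiate term by term using power and sum rules:
f(x) = 2x^2 + 5x + 10
f'(x) = 4x + 5
Substitute x = 2:
f'(2) = 4 * 2 + 5
= 8 + 5
= 13

13


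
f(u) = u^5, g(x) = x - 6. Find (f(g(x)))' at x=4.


Using the chain rule: (f(g(x)))' = f'(g(x)) * g'(x)
First, find g(4):
g(4) = 1 * 4 - 6 = -2
Next, f'(u) = 5u^4
And g'(x) = 1
So f'(g(4)) * g'(4)
= 5 * (-2)^4 * 1
= 5 * 16 * 1
= 80

80


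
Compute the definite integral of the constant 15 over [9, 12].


The integral of a constant k over [a, b] equals k * (b - a).
integral from 9 to 12 of 15 dx
= 15 * (12 - 9)
= 15 * 3
= 45

45


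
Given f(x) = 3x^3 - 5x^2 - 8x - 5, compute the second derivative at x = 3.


First derivative:
f'(x) = 9x^2 - 10x - 8
Second derivative:
f''(x) = 18x - 10
Substitute x = 3:
f''(3) = 18 * 3 - 10
= 54 - 10
= 44

44


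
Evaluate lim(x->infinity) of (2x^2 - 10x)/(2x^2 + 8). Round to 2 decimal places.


For limits at infinity with equal-degree polynomials,
we compare leading coefficients.
Numerator leading term: 2x^2
Denominator leading term: 2x^2
Divide both by x^2:
lim = (2 - 10/x) / (2 + 8/x^2)
As x -> infinity, the 1/x and 1/x^2 terms vanish:
= 2/2 = 1 = 1.00

1.00


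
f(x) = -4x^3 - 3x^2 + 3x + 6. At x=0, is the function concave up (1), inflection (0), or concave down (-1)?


Concavity is determined by the sign of f''(x).
f(x) = -4x^3 - 3x^2 + 3x + 6
f'(x) = -12x^2 - 6x + 3
f''(x) = -24x - 6
f''(0) = -24 * 0 - 6
= 0 - 6
= -6
Since f''(0) < 0, the function is concave down (-1)

-1


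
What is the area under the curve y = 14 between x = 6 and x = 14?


The area under a constant function y = 14 is a rectangle.
Width = 14 - 6 = 8
Height = 14
Area = width * height
= 8 * 14
= 112

112


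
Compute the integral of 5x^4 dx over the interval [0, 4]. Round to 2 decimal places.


Find the antiderivative of 5x^4:
F(x) = 5/5 * x^5
Apply the Fundamental Theorem of Calculus:
F(4) - F(0)
= 5/5 * 4^5 - 5/5 * 0^5
= 5/5 * (1024 - 0)
= 5/5 * 1024
= 1024 = 1024.00

1024.00


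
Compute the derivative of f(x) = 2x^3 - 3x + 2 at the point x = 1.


Differentiate f(x) = 2x^3 - 3x + 2 term by term:
f'(x) = 6x^2 - 3
Substitute x = 1:
f'(1) = 6 * 1^2 + 0 * 1 - 3
= 6 + 0 - 3
= 3

3


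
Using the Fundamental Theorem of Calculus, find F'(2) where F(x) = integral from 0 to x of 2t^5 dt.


By the Fundamental Theorem of Calculus (Part 1):
If F(x) = integral from 0 to x of f(t) dt, then F'(x) = f(x)
Here f(t) = 2t^5
So F'(x) = 2x^5
Evaluate at x = 2:
F'(2) = 2 * 2^5
= 2 * 32
= 64

64


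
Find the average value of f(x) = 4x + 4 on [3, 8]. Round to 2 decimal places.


Average value = 1/(b-a) * integral from a to b of f(x) dx
First compute the integral of 4x + 4:
F(x) = 2x^2 + 4x
F(8) = 2 * 64 + 4 * 8 = 160
F(3) = 2 * 9 + 4 * 3 = 30
Integral = 160 - 30 = 130
Average = 130 / (8 - 3) = 130 / 5
= 26 = 26.00

26.00


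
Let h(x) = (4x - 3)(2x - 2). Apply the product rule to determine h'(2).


Let u(x) = 4x - 3 and v(x) = 2x - 2
u'(x) = 4
v'(x) = 2
Product rule: h'(x) = u'(x)*v(x) + u(x)*v'(x)
= 4 * (2x - 2) + (4x - 3) * 2
At x = 2:
u(2) = 4 * 2 - 3 = 5
v(2) = 2 * 2 - 2 = 2
h'(2) = 4 * 2 + 5 * 2
= 8 + 10
= 18

18


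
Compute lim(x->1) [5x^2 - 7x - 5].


Since polynomials are continuous, we use direct substitution.
lim(x->1) of 5x^2 - 7x - 5
= 5 * 1^2 - 7 * 1 - 5
= 5 - 7 - 5
= -7

-7


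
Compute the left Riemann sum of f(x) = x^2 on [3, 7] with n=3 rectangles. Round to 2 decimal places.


Left Riemann sum uses left endpoints of each subinterval.
Interval: [3, 7], n = 3
dx = (7 - 3) / 3 = 4/3
Left endpoints: [3, 13/3, 17/3]
f values: [9, 169/9, 289/9]
Sum = dx * (sum of f values)
= 4/3 * 539/9
= 2156/27 ≈ 79.85

79.85


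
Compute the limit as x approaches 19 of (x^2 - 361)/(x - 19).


Direct substitution gives 0/0, so we factor the numerator.
Factor: (x^2 - 361) = (x - 19)(x + 19)
Cancel the common factor (x - 19):
(x^2 - 361)/(x - 19) = (x + 19)
Now substitute x = 19:
= (19 + 19) = 38

38


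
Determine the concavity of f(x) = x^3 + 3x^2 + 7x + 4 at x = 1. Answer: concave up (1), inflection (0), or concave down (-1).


Concavity is determined by the sign of f''(x).
f(x) = x^3 + 3x^2 + 7x + 4
f'(x) = 3x^2 + 6x + 7
f''(x) = 6x + 6
f''(1) = 6 * 1 + 6
= 6 + 6
= 12
Since f''(1) > 0, the function is concave up (1)

1


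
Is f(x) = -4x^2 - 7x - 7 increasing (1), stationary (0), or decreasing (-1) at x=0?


Compute f'(x) to determine behavior:
f'(x) = -8x - 7
f'(0) = -8 * 0 - 7
= 0 - 7
= -7
Since f'(0) < 0, the function is decreasing (-1)

-1


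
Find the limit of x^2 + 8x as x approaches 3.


Since polynomials are continuous, we use direct substitution.
lim(x->3) of x^2 + 8x
= 1 * 3^2 + 8 * 3 + 0
= 9 + 24 + 0
= 33

33


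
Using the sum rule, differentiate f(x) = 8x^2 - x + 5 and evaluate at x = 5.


Differentiate term by term using power and sum rules:
f(x) = 8x^2 - x + 5
f'(x) = 16x - 1
Substitute x = 5:
f'(5) = 16 * 5 - 1
= 80 - 1
= 79

79


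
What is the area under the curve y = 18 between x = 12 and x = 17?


The area under a constant function y = 18 is a rectangle.
Width = 17 - 12 = 5
Height = 18
Area = width * height
= 5 * 18
= 90

90


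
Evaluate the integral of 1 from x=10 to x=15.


The integral of a constant k over [a, b] equals k * (b - a).
integral from 10 to 15 of 1 dx
= 1 * (15 - 10)
= 1 * 5
= 5

5


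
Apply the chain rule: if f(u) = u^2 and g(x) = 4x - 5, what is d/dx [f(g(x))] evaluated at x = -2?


Using the chain rule: (f(g(x)))' = f'(g(x)) * g'(x)
First, find g(-2):
g(-2) = 4 * (-2) - 5 = -13
Next, f'(u) = 2u
And g'(x) = 4
So f'(g(-2)) * g'(-2)
= 2 * (-13) * 4
= -104

-104


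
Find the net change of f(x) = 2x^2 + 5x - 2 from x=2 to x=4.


Net change = f(b) - f(a)
f(x) = 2x^2 + 5x - 2
Compute f(4):
f(4) = 2 * 4^2 + 5 * 4 - 2
= 32 + 20 - 2
= 50
Compute f(2):
f(2) = 2 * 2^2 + 5 * 2 - 2
= 8 + 10 - 2
= 16
Net change = 50 - 16 = 34

34


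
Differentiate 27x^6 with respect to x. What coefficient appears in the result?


We apply the power rule: d/dx [ax^n] = a*n * x^(n-1)
d/dx [27x^6]
= 27 * 6 * x^(6-1)
= 162x^5
The coefficient is 162

162


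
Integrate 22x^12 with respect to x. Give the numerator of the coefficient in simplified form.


Apply the power rule for integration:
integral of ax^n dx = a/(n+1) * x^(n+1) + C
integral of 22x^12 dx
= 22/13 * x^13 + C
The coefficient in lowest terms is 22/13, and its numerator is 22

22


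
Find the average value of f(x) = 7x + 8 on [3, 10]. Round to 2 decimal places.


Average value = 1/(b-a) * integral from a to b of f(x) dx
First compute the integral of 7x + 8:
F(x) = (7/2)x^2 + 8x
F(10) = 7/2 * 100 + 8 * 10 = 430
F(3) = 7/2 * 9 + 8 * 3 = 111/2
Integral = 430 - 111/2 = 749/2
Average = (749/2) / (10 - 3) = (749/2) / 7
= 107/2 = 53.50

53.50


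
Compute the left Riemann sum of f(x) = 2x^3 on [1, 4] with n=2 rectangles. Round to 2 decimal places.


Left Riemann sum uses left endpoints of each subinterval.
Interval: [1, 4], n = 2
dx = (4 - 1) / 2 = 3/2
Left endpoints: [1, 5/2]
f values: [2, 125/4]
Sum = dx * (sum of f values)
= 3/2 * 133/4
= 399/8 ≈ 49.88

49.88


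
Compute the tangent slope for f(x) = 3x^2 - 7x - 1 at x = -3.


The slope of the tangent line equals f'(x) at the point.
f(x) = 3x^2 - 7x - 1
f'(x) = 6x - 7
At x = -3:
f'(-3) = 6 * (-3) - 7
= -18 - 7
= -25

-25


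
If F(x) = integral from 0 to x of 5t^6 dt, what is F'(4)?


By the Fundamental Theorem of Calculus (Part 1):
If F(x) = integral from 0 to x of f(t) dt, then F'(x) = f(x)
Here f(t) = 5t^6
So F'(x) = 5x^6
Evaluate at x = 4:
F'(4) = 5 * 4^6
= 5 * 4096
= 20480

20480


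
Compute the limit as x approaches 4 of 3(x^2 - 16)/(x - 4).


Direct substitution gives 0/0, so we factor the numerator.
Factor: 3(x^2 - 16) = 3 * (x - 4)(x + 4)
Cancel the common factor (x - 4):
3(x^2 - 16)/(x - 4) = 3 * (x + 4)
Now substitute x = 4:
= 3 * (4 + 4) = 24

24


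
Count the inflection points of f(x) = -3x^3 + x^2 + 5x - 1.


Inflection points occur where f''(x) = 0 and concavity changes.
f(x) = -3x^3 + x^2 + 5x - 1
f'(x) = -9x^2 + 2x + 5
f''(x) = -18x + 2
Set f''(x) = 0:
-18x + 2 = 0
x = -2 / (-18) = 1/9
Since f''(x) is linear (degree 1), it changes sign at this point.
Therefore there is exactly 1 inflection point.

1


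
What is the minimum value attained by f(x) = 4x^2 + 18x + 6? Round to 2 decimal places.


For a quadratic f(x) = ax^2 + bx + c with a > 0, the minimum is at the vertex.
Vertex x-coordinate: x = -b/(2a)
x = -(18) / (2 * 4)
x = -18/8 = -9/4
Substitute back to find the minimum value:
f(-9/4) = 4 * (-9/4)^2 + 18 * (-9/4) + 6
= 81/4 - 81/2 + 6
= -57/4 = -14.25

-14.25


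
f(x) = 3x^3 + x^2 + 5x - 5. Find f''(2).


First derivative:
f'(x) = 9x^2 + 2x + 5
Second derivative:
f''(x) = 18x + 2
Substitute x = 2:
f''(2) = 18 * 2 + 2
= 36 + 2
= 38

38


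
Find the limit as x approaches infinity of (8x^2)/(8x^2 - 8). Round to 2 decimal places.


For limits at infinity with equal-degree polynomials,
we compare leading coefficients.
Numerator leading term: 8x^2
Denominator leading term: 8x^2
Divide both by x^2:
lim = (8) / (8 - 8/x^2)
As x -> infinity, the 1/x and 1/x^2 terms vanish:
= 8/8 = 1 = 1.00

1.00


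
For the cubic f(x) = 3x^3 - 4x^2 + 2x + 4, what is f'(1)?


Differentiate f(x) = 3x^3 - 4x^2 + 2x + 4 term by term:
f'(x) = 9x^2 - 8x + 2
Substitute x = 1:
f'(1) = 9 * 1^2 - 8 * 1 + 2
= 9 - 8 + 2
= 3

3


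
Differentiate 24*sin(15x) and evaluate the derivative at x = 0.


Apply the chain rule to differentiate 24*sin(15x):
d/dx [24*sin(15x)]
= 24 * cos(15x) * d/dx(15x)
= 24 * 15 * cos(15x)
= 360 * cos(15x)
Evaluate at x = 0:
= 360 * cos(0)
= 360 * 1
= 360

360


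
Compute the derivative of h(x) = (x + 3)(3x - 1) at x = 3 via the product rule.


Let u(x) = x + 3 and v(x) = 3x - 1
u'(x) = 1
v'(x) = 3
Product rule: h'(x) = u'(x)*v(x) + u(x)*v'(x)
= 1 * (3x - 1) + (x + 3) * 3
At x = 3:
u(3) = 1 * 3 + 3 = 6
v(3) = 3 * 3 - 1 = 8
h'(3) = 1 * 8 + 6 * 3
= 8 + 18
= 26

26


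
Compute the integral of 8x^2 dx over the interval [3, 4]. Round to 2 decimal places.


Find the antiderivative of 8x^2:
F(x) = 8/3 * x^3
Apply the Fundamental Theorem of Calculus:
F(4) - F(3)
= 8/3 * 4^3 - 8/3 * 3^3
= 8/3 * (64 - 27)
= 8/3 * 37
= 296/3 ≈ 98.67

98.67


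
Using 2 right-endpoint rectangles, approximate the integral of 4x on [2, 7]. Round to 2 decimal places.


Right Riemann sum uses right endpoints of each subinterval.
Interval: [2, 7], n = 2
dx = (7 - 2) / 2 = 5/2
Right endpoints: [9/2, 7]
f values: [18, 28]
Sum = dx * (sum of f values)
= 5/2 * 46
= 115 = 115.00

115.00
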